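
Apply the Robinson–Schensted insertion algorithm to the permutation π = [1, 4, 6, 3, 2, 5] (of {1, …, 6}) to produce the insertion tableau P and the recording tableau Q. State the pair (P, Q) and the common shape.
P = [1, 2, 5] / [3, 6] / [4];  Q = [1, 2, 3] / [4, 6] / [5];  common shape = (3, 2, 1)

Row-insert the values π_1, π_2, … into P one at a time, bumping the leftmost entry strictly greater than the inserted value down to the next row. The recording tableau Q records, in position (i, j), the step at which that cell was added to P.
  Insert 1 (step 1): P = [1];  Q = [1]
  Insert 4 (step 2): P = [1, 4];  Q = [1, 2]
  Insert 6 (step 3): P = [1, 4, 6];  Q = [1, 2, 3]
  Insert 3 (step 4): P = [1, 3, 6] / [4];  Q = [1, 2, 3] / [4]
  Insert 2 (step 5): P = [1, 2, 6] / [3] / [4];  Q = [1, 2, 3] / [4] / [5]
  Insert 5 (step 6): P = [1, 2, 5] / [3, 6] / [4];  Q = [1, 2, 3] / [4, 6] / [5]
Final shape: (3, 2, 1).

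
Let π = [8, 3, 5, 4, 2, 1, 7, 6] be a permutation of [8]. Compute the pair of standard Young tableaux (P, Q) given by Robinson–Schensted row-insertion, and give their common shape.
P = [1, 4, 6] / [2, 7] / [3] / [5] / [8];  Q = [1, 3, 7] / [2, 8] / [4] / [5] / [6];  common shape = (3, 2, 1, 1, 1)

Row-insert the values π_1, π_2, … into P one at a time, bumping the leftmost entry strictly greater than the inserted value down to the next row. The recording tableau Q records, in position (i, j), the step at which that cell was added to P.
  Insert 8 (step 1): P = [8];  Q = [1]
  Insert 3 (step 2): P = [3] / [8];  Q = [1] / [2]
  Insert 5 (step 3): P = [3, 5] / [8];  Q = [1, 3] / [2]
  Insert 4 (step 4): P = [3, 4] / [5] / [8];  Q = [1, 3] / [2] / [4]
  Insert 2 (step 5): P = [2, 4] / [3] / [5] / [8];  Q = [1, 3] / [2] / [4] / [5]
  Insert 1 (step 6): P = [1, 4] / [2] / [3] / [5] / [8];  Q = [1, 3] / [2] / [4] / [5] / [6]
  Insert 7 (step 7): P = [1, 4, 7] / [2] / [3] / [5] / [8];  Q = [1, 3, 7] / [2] / [4] / [5] / [6]
  Insert 6 (step 8): P = [1, 4, 6] / [2, 7] / [3] / [5] / [8];  Q = [1, 3, 7] / [2, 8] / [4] / [5] / [6]
Final shape: (3, 2, 1, 1, 1).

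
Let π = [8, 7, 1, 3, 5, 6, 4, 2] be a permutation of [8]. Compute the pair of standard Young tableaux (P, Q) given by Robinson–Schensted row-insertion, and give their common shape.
P = [1, 2, 4, 6] / [3] / [5] / [7] / [8];  Q = [1, 4, 5, 6] / [2] / [3] / [7] / [8];  common shape = (4, 1, 1, 1, 1)

Row-insert the values π_1, π_2, … into P one at a time, bumping the leftmost entry strictly greater than the inserted value down to the next row. The recording tableau Q records, in position (i, j), the step at which that cell was added to P.
  Insert 8 (step 1): P = [8];  Q = [1]
  Insert 7 (step 2): P = [7] / [8];  Q = [1] / [2]
  Insert 1 (step 3): P = [1] / [7] / [8];  Q = [1] / [2] / [3]
  Insert 3 (step 4): P = [1, 3] / [7] / [8];  Q = [1, 4] / [2] / [3]
  Insert 5 (step 5): P = [1, 3, 5] / [7] / [8];  Q = [1, 4, 5] / [2] / [3]
  Insert 6 (step 6): P = [1, 3, 5, 6] / [7] / [8];  Q = [1, 4, 5, 6] / [2] / [3]
  Insert 4 (step 7): P = [1, 3, 4, 6] / [5] / [7] / [8];  Q = [1, 4, 5, 6] / [2] / [3] / [7]
  Insert 2 (step 8): P = [1, 2, 4, 6] / [3] / [5] / [7] / [8];  Q = [1, 4, 5, 6] / [2] / [3] / [7] / [8]
Final shape: (4, 1, 1, 1, 1).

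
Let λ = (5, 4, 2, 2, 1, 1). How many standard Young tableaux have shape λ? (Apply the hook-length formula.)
# SYT of shape (5, 4, 2, 2, 1, 1) = 243243

Hook-length formula: f^λ = n! / Π hook(c), product over all cells c of the Young diagram. For λ = (5, 4, 2, 2, 1, 1), n = 15 boxes. Hook lengths by row (left-to-right, top-to-bottom): [10, 7, 4, 3, 1]; [8, 5, 2, 1]; [5, 2]; [4, 1]; [2]; [1]. Product of hooks = 5376000. So f^λ = 15! / 5376000 = 1307674368000 / 5376000 = 243243.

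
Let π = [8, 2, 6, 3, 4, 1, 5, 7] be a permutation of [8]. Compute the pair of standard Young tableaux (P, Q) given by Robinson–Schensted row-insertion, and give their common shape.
P = [1, 3, 4, 5, 7] / [2] / [6] / [8];  Q = [1, 3, 5, 7, 8] / [2] / [4] / [6];  common shape = (5, 1, 1, 1)

Row-insert the values π_1, π_2, … into P one at a time, bumping the leftmost entry strictly greater than the inserted value down to the next row. The recording tableau Q records, in position (i, j), the step at which that cell was added to P.
  Insert 8 (step 1): P = [8];  Q = [1]
  Insert 2 (step 2): P = [2] / [8];  Q = [1] / [2]
  Insert 6 (step 3): P = [2, 6] / [8];  Q = [1, 3] / [2]
  Insert 3 (step 4): P = [2, 3] / [6] / [8];  Q = [1, 3] / [2] / [4]
  Insert 4 (step 5): P = [2, 3, 4] / [6] / [8];  Q = [1, 3, 5] / [2] / [4]
  Insert 1 (step 6): P = [1, 3, 4] / [2] / [6] / [8];  Q = [1, 3, 5] / [2] / [4] / [6]
  Insert 5 (step 7): P = [1, 3, 4, 5] / [2] / [6] / [8];  Q = [1, 3, 5, 7] / [2] / [4] / [6]
  Insert 7 (step 8): P = [1, 3, 4, 5, 7] / [2] / [6] / [8];  Q = [1, 3, 5, 7, 8] / [2] / [4] / [6]
Final shape: (5, 1, 1, 1).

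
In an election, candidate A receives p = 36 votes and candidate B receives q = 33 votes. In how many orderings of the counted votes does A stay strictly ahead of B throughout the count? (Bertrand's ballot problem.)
Strict-lead orderings = 2303341452757570498

Total orderings of the 69 votes with 36 for A: C(69, 36) = 52976853413424121454. By the Bertrand ballot formula (Cycle Lemma / reflection principle), the number of orderings in which A is strictly ahead of B throughout is (p − q)/(p + q) · C(p + q, p) = (36 − 33)/(36 + 33) · 52976853413424121454 = 2303341452757570498.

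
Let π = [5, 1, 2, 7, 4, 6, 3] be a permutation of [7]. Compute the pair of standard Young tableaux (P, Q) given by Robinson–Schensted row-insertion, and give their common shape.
P = [1, 2, 3, 6] / [4, 7] / [5];  Q = [1, 3, 4, 6] / [2, 5] / [7];  common shape = (4, 2, 1)

Row-insert the values π_1, π_2, … into P one at a time, bumping the leftmost entry strictly greater than the inserted value down to the next row. The recording tableau Q records, in position (i, j), the step at which that cell was added to P.
  Insert 5 (step 1): P = [5];  Q = [1]
  Insert 1 (step 2): P = [1] / [5];  Q = [1] / [2]
  Insert 2 (step 3): P = [1, 2] / [5];  Q = [1, 3] / [2]
  Insert 7 (step 4): P = [1, 2, 7] / [5];  Q = [1, 3, 4] / [2]
  Insert 4 (step 5): P = [1, 2, 4] / [5, 7];  Q = [1, 3, 4] / [2, 5]
  Insert 6 (step 6): P = [1, 2, 4, 6] / [5, 7];  Q = [1, 3, 4, 6] / [2, 5]
  Insert 3 (step 7): P = [1, 2, 3, 6] / [4, 7] / [5];  Q = [1, 3, 4, 6] / [2, 5] / [7]
Final shape: (4, 2, 1).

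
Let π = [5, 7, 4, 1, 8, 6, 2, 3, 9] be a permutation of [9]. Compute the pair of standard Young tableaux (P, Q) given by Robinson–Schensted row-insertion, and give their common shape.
P = [1, 2, 3, 9] / [4, 6, 8] / [5, 7];  Q = [1, 2, 5, 9] / [3, 6, 8] / [4, 7];  common shape = (4, 3, 2)

Row-insert the values π_1, π_2, … into P one at a time, bumping the leftmost entry strictly greater than the inserted value down to the next row. The recording tableau Q records, in position (i, j), the step at which that cell was added to P.
  Insert 5 (step 1): P = [5];  Q = [1]
  Insert 7 (step 2): P = [5, 7];  Q = [1, 2]
  Insert 4 (step 3): P = [4, 7] / [5];  Q = [1, 2] / [3]
  Insert 1 (step 4): P = [1, 7] / [4] / [5];  Q = [1, 2] / [3] / [4]
  Insert 8 (step 5): P = [1, 7, 8] / [4] / [5];  Q = [1, 2, 5] / [3] / [4]
  Insert 6 (step 6): P = [1, 6, 8] / [4, 7] / [5];  Q = [1, 2, 5] / [3, 6] / [4]
  Insert 2 (step 7): P = [1, 2, 8] / [4, 6] / [5, 7];  Q = [1, 2, 5] / [3, 6] / [4, 7]
  Insert 3 (step 8): P = [1, 2, 3] / [4, 6, 8] / [5, 7];  Q = [1, 2, 5] / [3, 6, 8] / [4, 7]
  Insert 9 (step 9): P = [1, 2, 3, 9] / [4, 6, 8] / [5, 7];  Q = [1, 2, 5, 9] / [3, 6, 8] / [4, 7]
Final shape: (4, 3, 2).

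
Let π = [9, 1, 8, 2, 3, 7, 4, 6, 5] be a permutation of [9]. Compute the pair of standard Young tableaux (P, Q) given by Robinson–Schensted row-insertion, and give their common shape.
P = [1, 2, 3, 4, 5] / [6] / [7] / [8] / [9];  Q = [1, 3, 5, 6, 8] / [2] / [4] / [7] / [9];  common shape = (5, 1, 1, 1, 1)

Row-insert the values π_1, π_2, … into P one at a time, bumping the leftmost entry strictly greater than the inserted value down to the next row. The recording tableau Q records, in position (i, j), the step at which that cell was added to P.
  Insert 9 (step 1): P = [9];  Q = [1]
  Insert 1 (step 2): P = [1] / [9];  Q = [1] / [2]
  Insert 8 (step 3): P = [1, 8] / [9];  Q = [1, 3] / [2]
  Insert 2 (step 4): P = [1, 2] / [8] / [9];  Q = [1, 3] / [2] / [4]
  Insert 3 (step 5): P = [1, 2, 3] / [8] / [9];  Q = [1, 3, 5] / [2] / [4]
  Insert 7 (step 6): P = [1, 2, 3, 7] / [8] / [9];  Q = [1, 3, 5, 6] / [2] / [4]
  Insert 4 (step 7): P = [1, 2, 3, 4] / [7] / [8] / [9];  Q = [1, 3, 5, 6] / [2] / [4] / [7]
  Insert 6 (step 8): P = [1, 2, 3, 4, 6] / [7] / [8] / [9];  Q = [1, 3, 5, 6, 8] / [2] / [4] / [7]
  Insert 5 (step 9): P = [1, 2, 3, 4, 5] / [6] / [7] / [8] / [9];  Q = [1, 3, 5, 6, 8] / [2] / [4] / [7] / [9]
Final shape: (5, 1, 1, 1, 1).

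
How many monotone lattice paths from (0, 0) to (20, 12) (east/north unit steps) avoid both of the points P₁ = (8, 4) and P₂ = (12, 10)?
Number of paths = 139016370

Inclusion–exclusion. Total paths: C(32, 20) = 225792840. Through P₁: C(12, 8)·C(20, 12) = 62355150. Through P₂: C(22, 12)·C(10, 8) = 29099070. Since P₁ is strictly southwest of P₂, a monotone path through both must visit P₁ then P₂; paths through both = C(12, 8)·C(10, 4)·C(10, 8) = 4677750. Avoid both = 225792840 − 62355150 − 29099070 + 4677750 = 139016370.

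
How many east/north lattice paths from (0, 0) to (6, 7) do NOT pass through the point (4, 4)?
Number of paths = 1016

Total paths from (0, 0) to (6, 7): C(13, 6) = 1716. Paths through (4, 4): (paths (0, 0) → (4, 4)) × (paths (4, 4) → (6, 7)) = C(8, 4) · C(5, 2) = 70 · 10 = 700. Avoidance count = 1716 − 700 = 1016.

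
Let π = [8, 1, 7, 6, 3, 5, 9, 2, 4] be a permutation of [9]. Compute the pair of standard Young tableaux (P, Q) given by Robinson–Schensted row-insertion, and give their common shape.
P = [1, 2, 4, 9] / [3, 5] / [6] / [7] / [8];  Q = [1, 3, 6, 7] / [2, 9] / [4] / [5] / [8];  common shape = (4, 2, 1, 1, 1)

Row-insert the values π_1, π_2, … into P one at a time, bumping the leftmost entry strictly greater than the inserted value down to the next row. The recording tableau Q records, in position (i, j), the step at which that cell was added to P.
  Insert 8 (step 1): P = [8];  Q = [1]
  Insert 1 (step 2): P = [1] / [8];  Q = [1] / [2]
  Insert 7 (step 3): P = [1, 7] / [8];  Q = [1, 3] / [2]
  Insert 6 (step 4): P = [1, 6] / [7] / [8];  Q = [1, 3] / [2] / [4]
  Insert 3 (step 5): P = [1, 3] / [6] / [7] / [8];  Q = [1, 3] / [2] / [4] / [5]
  Insert 5 (step 6): P = [1, 3, 5] / [6] / [7] / [8];  Q = [1, 3, 6] / [2] / [4] / [5]
  Insert 9 (step 7): P = [1, 3, 5, 9] / [6] / [7] / [8];  Q = [1, 3, 6, 7] / [2] / [4] / [5]
  Insert 2 (step 8): P = [1, 2, 5, 9] / [3] / [6] / [7] / [8];  Q = [1, 3, 6, 7] / [2] / [4] / [5] / [8]
  Insert 4 (step 9): P = [1, 2, 4, 9] / [3, 5] / [6] / [7] / [8];  Q = [1, 3, 6, 7] / [2, 9] / [4] / [5] / [8]
Final shape: (4, 2, 1, 1, 1).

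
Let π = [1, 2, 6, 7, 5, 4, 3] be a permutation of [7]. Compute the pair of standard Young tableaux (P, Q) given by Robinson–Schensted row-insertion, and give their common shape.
P = [1, 2, 3, 7] / [4] / [5] / [6];  Q = [1, 2, 3, 4] / [5] / [6] / [7];  common shape = (4, 1, 1, 1)

Row-insert the values π_1, π_2, … into P one at a time, bumping the leftmost entry strictly greater than the inserted value down to the next row. The recording tableau Q records, in position (i, j), the step at which that cell was added to P.
  Insert 1 (step 1): P = [1];  Q = [1]
  Insert 2 (step 2): P = [1, 2];  Q = [1, 2]
  Insert 6 (step 3): P = [1, 2, 6];  Q = [1, 2, 3]
  Insert 7 (step 4): P = [1, 2, 6, 7];  Q = [1, 2, 3, 4]
  Insert 5 (step 5): P = [1, 2, 5, 7] / [6];  Q = [1, 2, 3, 4] / [5]
  Insert 4 (step 6): P = [1, 2, 4, 7] / [5] / [6];  Q = [1, 2, 3, 4] / [5] / [6]
  Insert 3 (step 7): P = [1, 2, 3, 7] / [4] / [5] / [6];  Q = [1, 2, 3, 4] / [5] / [6] / [7]
Final shape: (4, 1, 1, 1).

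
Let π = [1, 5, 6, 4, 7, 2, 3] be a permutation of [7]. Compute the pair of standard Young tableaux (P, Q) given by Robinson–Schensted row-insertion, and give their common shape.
P = [1, 2, 3, 7] / [4, 6] / [5];  Q = [1, 2, 3, 5] / [4, 7] / [6];  common shape = (4, 2, 1)

Row-insert the values π_1, π_2, … into P one at a time, bumping the leftmost entry strictly greater than the inserted value down to the next row. The recording tableau Q records, in position (i, j), the step at which that cell was added to P.
  Insert 1 (step 1): P = [1];  Q = [1]
  Insert 5 (step 2): P = [1, 5];  Q = [1, 2]
  Insert 6 (step 3): P = [1, 5, 6];  Q = [1, 2, 3]
  Insert 4 (step 4): P = [1, 4, 6] / [5];  Q = [1, 2, 3] / [4]
  Insert 7 (step 5): P = [1, 4, 6, 7] / [5];  Q = [1, 2, 3, 5] / [4]
  Insert 2 (step 6): P = [1, 2, 6, 7] / [4] / [5];  Q = [1, 2, 3, 5] / [4] / [6]
  Insert 3 (step 7): P = [1, 2, 3, 7] / [4, 6] / [5];  Q = [1, 2, 3, 5] / [4, 7] / [6]
Final shape: (4, 2, 1).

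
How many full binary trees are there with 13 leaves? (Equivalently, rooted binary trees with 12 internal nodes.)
C_12 = 208012

These full binary trees are counted by the Catalan number C_n = (1/(n + 1)) · C(2n, n). For n = 12: C_12 = (1/13) · C(24, 12) = 2704156/13 = 208012.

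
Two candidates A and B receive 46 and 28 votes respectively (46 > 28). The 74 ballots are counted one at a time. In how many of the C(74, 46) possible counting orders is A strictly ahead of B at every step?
Strict-lead orderings = 47960171890333987536

Total orderings of the 74 votes with 46 for A: C(74, 46) = 197169595549150837648. By the Bertrand ballot formula (Cycle Lemma / reflection principle), the number of orderings in which A is strictly ahead of B throughout is (p − q)/(p + q) · C(p + q, p) = (46 − 28)/(46 + 28) · 197169595549150837648 = 47960171890333987536.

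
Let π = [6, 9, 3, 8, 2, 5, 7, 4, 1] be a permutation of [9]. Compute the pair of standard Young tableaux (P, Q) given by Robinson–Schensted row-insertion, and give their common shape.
P = [1, 4, 7] / [2, 5] / [3, 8] / [6] / [9];  Q = [1, 2, 7] / [3, 4] / [5, 6] / [8] / [9];  common shape = (3, 2, 2, 1, 1)

Row-insert the values π_1, π_2, … into P one at a time, bumping the leftmost entry strictly greater than the inserted value down to the next row. The recording tableau Q records, in position (i, j), the step at which that cell was added to P.
  Insert 6 (step 1): P = [6];  Q = [1]
  Insert 9 (step 2): P = [6, 9];  Q = [1, 2]
  Insert 3 (step 3): P = [3, 9] / [6];  Q = [1, 2] / [3]
  Insert 8 (step 4): P = [3, 8] / [6, 9];  Q = [1, 2] / [3, 4]
  Insert 2 (step 5): P = [2, 8] / [3, 9] / [6];  Q = [1, 2] / [3, 4] / [5]
  Insert 5 (step 6): P = [2, 5] / [3, 8] / [6, 9];  Q = [1, 2] / [3, 4] / [5, 6]
  Insert 7 (step 7): P = [2, 5, 7] / [3, 8] / [6, 9];  Q = [1, 2, 7] / [3, 4] / [5, 6]
  Insert 4 (step 8): P = [2, 4, 7] / [3, 5] / [6, 8] / [9];  Q = [1, 2, 7] / [3, 4] / [5, 6] / [8]
  Insert 1 (step 9): P = [1, 4, 7] / [2, 5] / [3, 8] / [6] / [9];  Q = [1, 2, 7] / [3, 4] / [5, 6] / [8] / [9]
Final shape: (3, 2, 2, 1, 1).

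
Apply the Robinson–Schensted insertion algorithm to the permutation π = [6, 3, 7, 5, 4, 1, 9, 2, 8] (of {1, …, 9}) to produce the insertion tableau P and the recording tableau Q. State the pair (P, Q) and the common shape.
P = [1, 2, 8] / [3, 4, 9] / [5, 7] / [6];  Q = [1, 3, 7] / [2, 4, 9] / [5, 8] / [6];  common shape = (3, 3, 2, 1)

Row-insert the values π_1, π_2, … into P one at a time, bumping the leftmost entry strictly greater than the inserted value down to the next row. The recording tableau Q records, in position (i, j), the step at which that cell was added to P.
  Insert 6 (step 1): P = [6];  Q = [1]
  Insert 3 (step 2): P = [3] / [6];  Q = [1] / [2]
  Insert 7 (step 3): P = [3, 7] / [6];  Q = [1, 3] / [2]
  Insert 5 (step 4): P = [3, 5] / [6, 7];  Q = [1, 3] / [2, 4]
  Insert 4 (step 5): P = [3, 4] / [5, 7] / [6];  Q = [1, 3] / [2, 4] / [5]
  Insert 1 (step 6): P = [1, 4] / [3, 7] / [5] / [6];  Q = [1, 3] / [2, 4] / [5] / [6]
  Insert 9 (step 7): P = [1, 4, 9] / [3, 7] / [5] / [6];  Q = [1, 3, 7] / [2, 4] / [5] / [6]
  Insert 2 (step 8): P = [1, 2, 9] / [3, 4] / [5, 7] / [6];  Q = [1, 3, 7] / [2, 4] / [5, 8] / [6]
  Insert 8 (step 9): P = [1, 2, 8] / [3, 4, 9] / [5, 7] / [6];  Q = [1, 3, 7] / [2, 4, 9] / [5, 8] / [6]
Final shape: (3, 3, 2, 1).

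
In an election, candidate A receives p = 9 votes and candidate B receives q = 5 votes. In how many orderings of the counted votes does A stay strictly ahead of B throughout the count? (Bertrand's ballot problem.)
Strict-lead orderings = 572

Total orderings of the 14 votes with 9 for A: C(14, 9) = 2002. By the Bertrand ballot formula (Cycle Lemma / reflection principle), the number of orderings in which A is strictly ahead of B throughout is (p − q)/(p + q) · C(p + q, p) = (9 − 5)/(9 + 5) · 2002 = 572.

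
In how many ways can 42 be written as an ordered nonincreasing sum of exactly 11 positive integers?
p(42, 11 parts) = 4802

Partitions of n into exactly k parts are in bijection with partitions of n − k into at most k parts (subtract 1 from each part). So p(42, exactly 11) = p(31, parts ≤ 11). Computing via the recurrence p(m, j) = p(m, j−1) + p(m−j, j) gives 4802.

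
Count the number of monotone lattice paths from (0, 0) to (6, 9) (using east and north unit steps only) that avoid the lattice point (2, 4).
Number of paths = 3115

Total paths from (0, 0) to (6, 9): C(15, 6) = 5005. Paths through (2, 4): (paths (0, 0) → (2, 4)) × (paths (2, 4) → (6, 9)) = C(6, 2) · C(9, 4) = 15 · 126 = 1890. Avoidance count = 5005 − 1890 = 3115.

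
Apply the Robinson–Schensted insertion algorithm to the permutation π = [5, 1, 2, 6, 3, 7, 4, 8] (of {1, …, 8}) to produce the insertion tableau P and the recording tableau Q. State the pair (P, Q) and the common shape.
P = [1, 2, 3, 4, 8] / [5, 6, 7];  Q = [1, 3, 4, 6, 8] / [2, 5, 7];  common shape = (5, 3)

Row-insert the values π_1, π_2, … into P one at a time, bumping the leftmost entry strictly greater than the inserted value down to the next row. The recording tableau Q records, in position (i, j), the step at which that cell was added to P.
  Insert 5 (step 1): P = [5];  Q = [1]
  Insert 1 (step 2): P = [1] / [5];  Q = [1] / [2]
  Insert 2 (step 3): P = [1, 2] / [5];  Q = [1, 3] / [2]
  Insert 6 (step 4): P = [1, 2, 6] / [5];  Q = [1, 3, 4] / [2]
  Insert 3 (step 5): P = [1, 2, 3] / [5, 6];  Q = [1, 3, 4] / [2, 5]
  Insert 7 (step 6): P = [1, 2, 3, 7] / [5, 6];  Q = [1, 3, 4, 6] / [2, 5]
  Insert 4 (step 7): P = [1, 2, 3, 4] / [5, 6, 7];  Q = [1, 3, 4, 6] / [2, 5, 7]
  Insert 8 (step 8): P = [1, 2, 3, 4, 8] / [5, 6, 7];  Q = [1, 3, 4, 6, 8] / [2, 5, 7]
Final shape: (5, 3).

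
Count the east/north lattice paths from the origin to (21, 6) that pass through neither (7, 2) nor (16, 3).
Number of paths = 151746

Inclusion–exclusion. Total paths: C(27, 21) = 296010. Through P₁: C(9, 7)·C(18, 14) = 110160. Through P₂: C(19, 16)·C(8, 5) = 54264. Since P₁ is strictly southwest of P₂, a monotone path through both must visit P₁ then P₂; paths through both = C(9, 7)·C(10, 9)·C(8, 5) = 20160. Avoid both = 296010 − 110160 − 54264 + 20160 = 151746.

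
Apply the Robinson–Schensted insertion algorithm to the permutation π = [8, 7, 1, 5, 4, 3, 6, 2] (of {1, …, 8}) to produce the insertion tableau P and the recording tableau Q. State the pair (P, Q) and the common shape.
P = [1, 2, 6] / [3] / [4] / [5] / [7] / [8];  Q = [1, 4, 7] / [2] / [3] / [5] / [6] / [8];  common shape = (3, 1, 1, 1, 1, 1)

Row-insert the values π_1, π_2, … into P one at a time, bumping the leftmost entry strictly greater than the inserted value down to the next row. The recording tableau Q records, in position (i, j), the step at which that cell was added to P.
  Insert 8 (step 1): P = [8];  Q = [1]
  Insert 7 (step 2): P = [7] / [8];  Q = [1] / [2]
  Insert 1 (step 3): P = [1] / [7] / [8];  Q = [1] / [2] / [3]
  Insert 5 (step 4): P = [1, 5] / [7] / [8];  Q = [1, 4] / [2] / [3]
  Insert 4 (step 5): P = [1, 4] / [5] / [7] / [8];  Q = [1, 4] / [2] / [3] / [5]
  Insert 3 (step 6): P = [1, 3] / [4] / [5] / [7] / [8];  Q = [1, 4] / [2] / [3] / [5] / [6]
  Insert 6 (step 7): P = [1, 3, 6] / [4] / [5] / [7] / [8];  Q = [1, 4, 7] / [2] / [3] / [5] / [6]
  Insert 2 (step 8): P = [1, 2, 6] / [3] / [4] / [5] / [7] / [8];  Q = [1, 4, 7] / [2] / [3] / [5] / [6] / [8]
Final shape: (3, 1, 1, 1, 1, 1).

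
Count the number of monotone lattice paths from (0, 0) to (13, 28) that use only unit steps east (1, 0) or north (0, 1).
Number of paths = 17620076360

A monotone lattice path from (0, 0) to (13, 28) consists of 13 east steps and 28 north steps in some order, so it is determined by which 13 of the 41 steps are east. The count is C(41, 13) = 17620076360.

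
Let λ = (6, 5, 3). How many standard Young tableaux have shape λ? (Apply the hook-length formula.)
# SYT of shape (6, 5, 3) = 15015

Hook-length formula: f^λ = n! / Π hook(c), product over all cells c of the Young diagram. For λ = (6, 5, 3), n = 14 boxes. Hook lengths by row (left-to-right, top-to-bottom): [8, 7, 6, 4, 3, 1]; [6, 5, 4, 2, 1]; [3, 2, 1]. Product of hooks = 5806080. So f^λ = 14! / 5806080 = 87178291200 / 5806080 = 15015.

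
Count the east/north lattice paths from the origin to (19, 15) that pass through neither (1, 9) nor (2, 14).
Number of paths = 1854620480

Inclusion–exclusion. Total paths: C(34, 19) = 1855967520. Through P₁: C(10, 1)·C(24, 18) = 1345960. Through P₂: C(16, 2)·C(18, 17) = 2160. Since P₁ is strictly southwest of P₂, a monotone path through both must visit P₁ then P₂; paths through both = C(10, 1)·C(6, 1)·C(18, 17) = 1080. Avoid both = 1855967520 − 1345960 − 2160 + 1080 = 1854620480.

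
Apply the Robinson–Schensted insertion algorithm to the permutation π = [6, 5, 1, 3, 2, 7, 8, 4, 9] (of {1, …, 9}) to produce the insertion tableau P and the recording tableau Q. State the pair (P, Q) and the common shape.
P = [1, 2, 4, 8, 9] / [3, 7] / [5] / [6];  Q = [1, 4, 6, 7, 9] / [2, 8] / [3] / [5];  common shape = (5, 2, 1, 1)

Row-insert the values π_1, π_2, … into P one at a time, bumping the leftmost entry strictly greater than the inserted value down to the next row. The recording tableau Q records, in position (i, j), the step at which that cell was added to P.
  Insert 6 (step 1): P = [6];  Q = [1]
  Insert 5 (step 2): P = [5] / [6];  Q = [1] / [2]
  Insert 1 (step 3): P = [1] / [5] / [6];  Q = [1] / [2] / [3]
  Insert 3 (step 4): P = [1, 3] / [5] / [6];  Q = [1, 4] / [2] / [3]
  Insert 2 (step 5): P = [1, 2] / [3] / [5] / [6];  Q = [1, 4] / [2] / [3] / [5]
  Insert 7 (step 6): P = [1, 2, 7] / [3] / [5] / [6];  Q = [1, 4, 6] / [2] / [3] / [5]
  Insert 8 (step 7): P = [1, 2, 7, 8] / [3] / [5] / [6];  Q = [1, 4, 6, 7] / [2] / [3] / [5]
  Insert 4 (step 8): P = [1, 2, 4, 8] / [3, 7] / [5] / [6];  Q = [1, 4, 6, 7] / [2, 8] / [3] / [5]
  Insert 9 (step 9): P = [1, 2, 4, 8, 9] / [3, 7] / [5] / [6];  Q = [1, 4, 6, 7, 9] / [2, 8] / [3] / [5]
Final shape: (5, 2, 1, 1).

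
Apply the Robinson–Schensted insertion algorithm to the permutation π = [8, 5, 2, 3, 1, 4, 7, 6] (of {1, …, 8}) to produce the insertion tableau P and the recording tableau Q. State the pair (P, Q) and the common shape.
P = [1, 3, 4, 6] / [2, 7] / [5] / [8];  Q = [1, 4, 6, 7] / [2, 8] / [3] / [5];  common shape = (4, 2, 1, 1)

Row-insert the values π_1, π_2, … into P one at a time, bumping the leftmost entry strictly greater than the inserted value down to the next row. The recording tableau Q records, in position (i, j), the step at which that cell was added to P.
  Insert 8 (step 1): P = [8];  Q = [1]
  Insert 5 (step 2): P = [5] / [8];  Q = [1] / [2]
  Insert 2 (step 3): P = [2] / [5] / [8];  Q = [1] / [2] / [3]
  Insert 3 (step 4): P = [2, 3] / [5] / [8];  Q = [1, 4] / [2] / [3]
  Insert 1 (step 5): P = [1, 3] / [2] / [5] / [8];  Q = [1, 4] / [2] / [3] / [5]
  Insert 4 (step 6): P = [1, 3, 4] / [2] / [5] / [8];  Q = [1, 4, 6] / [2] / [3] / [5]
  Insert 7 (step 7): P = [1, 3, 4, 7] / [2] / [5] / [8];  Q = [1, 4, 6, 7] / [2] / [3] / [5]
  Insert 6 (step 8): P = [1, 3, 4, 6] / [2, 7] / [5] / [8];  Q = [1, 4, 6, 7] / [2, 8] / [3] / [5]
Final shape: (4, 2, 1, 1).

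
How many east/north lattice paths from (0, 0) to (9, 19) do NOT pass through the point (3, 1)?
Number of paths = 6368516

Total paths from (0, 0) to (9, 19): C(28, 9) = 6906900. Paths through (3, 1): (paths (0, 0) → (3, 1)) × (paths (3, 1) → (9, 19)) = C(4, 3) · C(24, 6) = 4 · 134596 = 538384. Avoidance count = 6906900 − 538384 = 6368516.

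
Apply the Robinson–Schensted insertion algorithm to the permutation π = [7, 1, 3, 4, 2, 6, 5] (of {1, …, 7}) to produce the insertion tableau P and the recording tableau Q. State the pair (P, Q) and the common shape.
P = [1, 2, 4, 5] / [3, 6] / [7];  Q = [1, 3, 4, 6] / [2, 7] / [5];  common shape = (4, 2, 1)

Row-insert the values π_1, π_2, … into P one at a time, bumping the leftmost entry strictly greater than the inserted value down to the next row. The recording tableau Q records, in position (i, j), the step at which that cell was added to P.
  Insert 7 (step 1): P = [7];  Q = [1]
  Insert 1 (step 2): P = [1] / [7];  Q = [1] / [2]
  Insert 3 (step 3): P = [1, 3] / [7];  Q = [1, 3] / [2]
  Insert 4 (step 4): P = [1, 3, 4] / [7];  Q = [1, 3, 4] / [2]
  Insert 2 (step 5): P = [1, 2, 4] / [3] / [7];  Q = [1, 3, 4] / [2] / [5]
  Insert 6 (step 6): P = [1, 2, 4, 6] / [3] / [7];  Q = [1, 3, 4, 6] / [2] / [5]
  Insert 5 (step 7): P = [1, 2, 4, 5] / [3, 6] / [7];  Q = [1, 3, 4, 6] / [2, 7] / [5]
Final shape: (4, 2, 1).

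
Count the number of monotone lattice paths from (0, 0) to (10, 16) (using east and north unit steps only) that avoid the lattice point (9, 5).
Number of paths = 5287711

Total paths from (0, 0) to (10, 16): C(26, 10) = 5311735. Paths through (9, 5): (paths (0, 0) → (9, 5)) × (paths (9, 5) → (10, 16)) = C(14, 9) · C(12, 1) = 2002 · 12 = 24024. Avoidance count = 5311735 − 24024 = 5287711.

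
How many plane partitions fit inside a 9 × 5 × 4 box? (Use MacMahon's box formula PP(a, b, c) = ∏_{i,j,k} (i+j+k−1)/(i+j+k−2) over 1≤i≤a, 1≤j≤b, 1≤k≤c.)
PP(9, 5, 4) = 23029990984

Evaluate the triple product over i = 1..9, j = 1..5, k = 1..4. The factors are (2/1) · (3/2) · (4/3) · (5/4) · (3/2) · (4/3) · (5/4) · (6/5) · … (180 factors total). The numerators and denominators telescope so the product is an integer; carrying out the multiplication exactly gives PP(9, 5, 4) = 23029990984.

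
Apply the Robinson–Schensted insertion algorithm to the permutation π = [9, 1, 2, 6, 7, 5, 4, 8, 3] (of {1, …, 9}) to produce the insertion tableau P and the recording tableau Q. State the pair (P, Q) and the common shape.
P = [1, 2, 3, 7, 8] / [4] / [5] / [6] / [9];  Q = [1, 3, 4, 5, 8] / [2] / [6] / [7] / [9];  common shape = (5, 1, 1, 1, 1)

Row-insert the values π_1, π_2, … into P one at a time, bumping the leftmost entry strictly greater than the inserted value down to the next row. The recording tableau Q records, in position (i, j), the step at which that cell was added to P.
  Insert 9 (step 1): P = [9];  Q = [1]
  Insert 1 (step 2): P = [1] / [9];  Q = [1] / [2]
  Insert 2 (step 3): P = [1, 2] / [9];  Q = [1, 3] / [2]
  Insert 6 (step 4): P = [1, 2, 6] / [9];  Q = [1, 3, 4] / [2]
  Insert 7 (step 5): P = [1, 2, 6, 7] / [9];  Q = [1, 3, 4, 5] / [2]
  Insert 5 (step 6): P = [1, 2, 5, 7] / [6] / [9];  Q = [1, 3, 4, 5] / [2] / [6]
  Insert 4 (step 7): P = [1, 2, 4, 7] / [5] / [6] / [9];  Q = [1, 3, 4, 5] / [2] / [6] / [7]
  Insert 8 (step 8): P = [1, 2, 4, 7, 8] / [5] / [6] / [9];  Q = [1, 3, 4, 5, 8] / [2] / [6] / [7]
  Insert 3 (step 9): P = [1, 2, 3, 7, 8] / [4] / [5] / [6] / [9];  Q = [1, 3, 4, 5, 8] / [2] / [6] / [7] / [9]
Final shape: (5, 1, 1, 1, 1).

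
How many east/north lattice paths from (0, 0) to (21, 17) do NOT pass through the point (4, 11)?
Number of paths = 28643350725

Total paths from (0, 0) to (21, 17): C(38, 21) = 28781143380. Paths through (4, 11): (paths (0, 0) → (4, 11)) × (paths (4, 11) → (21, 17)) = C(15, 4) · C(23, 17) = 1365 · 100947 = 137792655. Avoidance count = 28781143380 − 137792655 = 28643350725.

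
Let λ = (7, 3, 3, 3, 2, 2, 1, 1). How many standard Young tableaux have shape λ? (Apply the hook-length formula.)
# SYT of shape (7, 3, 3, 3, 2, 2, 1, 1) = 1309458150

Hook-length formula: f^λ = n! / Π hook(c), product over all cells c of the Young diagram. For λ = (7, 3, 3, 3, 2, 2, 1, 1), n = 22 boxes. Hook lengths by row (left-to-right, top-to-bottom): [14, 11, 8, 4, 3, 2, 1]; [9, 6, 3]; [8, 5, 2]; [7, 4, 1]; [5, 2]; [4, 1]; [2]; [1]. Product of hooks = 858370867200. So f^λ = 22! / 858370867200 = 1124000727777607680000 / 858370867200 = 1309458150.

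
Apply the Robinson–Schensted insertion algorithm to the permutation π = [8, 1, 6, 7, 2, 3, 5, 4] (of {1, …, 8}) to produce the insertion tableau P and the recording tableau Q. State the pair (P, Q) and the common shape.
P = [1, 2, 3, 4] / [5, 7] / [6] / [8];  Q = [1, 3, 4, 7] / [2, 6] / [5] / [8];  common shape = (4, 2, 1, 1)

Row-insert the values π_1, π_2, … into P one at a time, bumping the leftmost entry strictly greater than the inserted value down to the next row. The recording tableau Q records, in position (i, j), the step at which that cell was added to P.
  Insert 8 (step 1): P = [8];  Q = [1]
  Insert 1 (step 2): P = [1] / [8];  Q = [1] / [2]
  Insert 6 (step 3): P = [1, 6] / [8];  Q = [1, 3] / [2]
  Insert 7 (step 4): P = [1, 6, 7] / [8];  Q = [1, 3, 4] / [2]
  Insert 2 (step 5): P = [1, 2, 7] / [6] / [8];  Q = [1, 3, 4] / [2] / [5]
  Insert 3 (step 6): P = [1, 2, 3] / [6, 7] / [8];  Q = [1, 3, 4] / [2, 6] / [5]
  Insert 5 (step 7): P = [1, 2, 3, 5] / [6, 7] / [8];  Q = [1, 3, 4, 7] / [2, 6] / [5]
  Insert 4 (step 8): P = [1, 2, 3, 4] / [5, 7] / [6] / [8];  Q = [1, 3, 4, 7] / [2, 6] / [5] / [8]
Final shape: (4, 2, 1, 1).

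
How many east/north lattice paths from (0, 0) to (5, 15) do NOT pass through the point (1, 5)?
Number of paths = 9498

Total paths from (0, 0) to (5, 15): C(20, 5) = 15504. Paths through (1, 5): (paths (0, 0) → (1, 5)) × (paths (1, 5) → (5, 15)) = C(6, 1) · C(14, 4) = 6 · 1001 = 6006. Avoidance count = 15504 − 6006 = 9498.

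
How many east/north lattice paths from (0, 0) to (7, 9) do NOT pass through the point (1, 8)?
Number of paths = 11377

Total paths from (0, 0) to (7, 9): C(16, 7) = 11440. Paths through (1, 8): (paths (0, 0) → (1, 8)) × (paths (1, 8) → (7, 9)) = C(9, 1) · C(7, 6) = 9 · 7 = 63. Avoidance count = 11440 − 63 = 11377.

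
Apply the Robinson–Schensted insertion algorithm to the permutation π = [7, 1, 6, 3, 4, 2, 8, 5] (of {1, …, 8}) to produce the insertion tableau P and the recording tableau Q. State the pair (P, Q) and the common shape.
P = [1, 2, 4, 5] / [3, 8] / [6] / [7];  Q = [1, 3, 5, 7] / [2, 8] / [4] / [6];  common shape = (4, 2, 1, 1)

Row-insert the values π_1, π_2, … into P one at a time, bumping the leftmost entry strictly greater than the inserted value down to the next row. The recording tableau Q records, in position (i, j), the step at which that cell was added to P.
  Insert 7 (step 1): P = [7];  Q = [1]
  Insert 1 (step 2): P = [1] / [7];  Q = [1] / [2]
  Insert 6 (step 3): P = [1, 6] / [7];  Q = [1, 3] / [2]
  Insert 3 (step 4): P = [1, 3] / [6] / [7];  Q = [1, 3] / [2] / [4]
  Insert 4 (step 5): P = [1, 3, 4] / [6] / [7];  Q = [1, 3, 5] / [2] / [4]
  Insert 2 (step 6): P = [1, 2, 4] / [3] / [6] / [7];  Q = [1, 3, 5] / [2] / [4] / [6]
  Insert 8 (step 7): P = [1, 2, 4, 8] / [3] / [6] / [7];  Q = [1, 3, 5, 7] / [2] / [4] / [6]
  Insert 5 (step 8): P = [1, 2, 4, 5] / [3, 8] / [6] / [7];  Q = [1, 3, 5, 7] / [2, 8] / [4] / [6]
Final shape: (4, 2, 1, 1).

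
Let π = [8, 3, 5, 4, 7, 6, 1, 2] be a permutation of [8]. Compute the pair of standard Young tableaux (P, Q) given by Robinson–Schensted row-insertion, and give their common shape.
P = [1, 2, 6] / [3, 4] / [5, 7] / [8];  Q = [1, 3, 5] / [2, 6] / [4, 8] / [7];  common shape = (3, 2, 2, 1)

Row-insert the values π_1, π_2, … into P one at a time, bumping the leftmost entry strictly greater than the inserted value down to the next row. The recording tableau Q records, in position (i, j), the step at which that cell was added to P.
  Insert 8 (step 1): P = [8];  Q = [1]
  Insert 3 (step 2): P = [3] / [8];  Q = [1] / [2]
  Insert 5 (step 3): P = [3, 5] / [8];  Q = [1, 3] / [2]
  Insert 4 (step 4): P = [3, 4] / [5] / [8];  Q = [1, 3] / [2] / [4]
  Insert 7 (step 5): P = [3, 4, 7] / [5] / [8];  Q = [1, 3, 5] / [2] / [4]
  Insert 6 (step 6): P = [3, 4, 6] / [5, 7] / [8];  Q = [1, 3, 5] / [2, 6] / [4]
  Insert 1 (step 7): P = [1, 4, 6] / [3, 7] / [5] / [8];  Q = [1, 3, 5] / [2, 6] / [4] / [7]
  Insert 2 (step 8): P = [1, 2, 6] / [3, 4] / [5, 7] / [8];  Q = [1, 3, 5] / [2, 6] / [4, 8] / [7]
Final shape: (3, 2, 2, 1).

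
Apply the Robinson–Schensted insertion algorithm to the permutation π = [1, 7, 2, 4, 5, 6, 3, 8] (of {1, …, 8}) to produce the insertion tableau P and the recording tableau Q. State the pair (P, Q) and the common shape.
P = [1, 2, 3, 5, 6, 8] / [4] / [7];  Q = [1, 2, 4, 5, 6, 8] / [3] / [7];  common shape = (6, 1, 1)

Row-insert the values π_1, π_2, … into P one at a time, bumping the leftmost entry strictly greater than the inserted value down to the next row. The recording tableau Q records, in position (i, j), the step at which that cell was added to P.
  Insert 1 (step 1): P = [1];  Q = [1]
  Insert 7 (step 2): P = [1, 7];  Q = [1, 2]
  Insert 2 (step 3): P = [1, 2] / [7];  Q = [1, 2] / [3]
  Insert 4 (step 4): P = [1, 2, 4] / [7];  Q = [1, 2, 4] / [3]
  Insert 5 (step 5): P = [1, 2, 4, 5] / [7];  Q = [1, 2, 4, 5] / [3]
  Insert 6 (step 6): P = [1, 2, 4, 5, 6] / [7];  Q = [1, 2, 4, 5, 6] / [3]
  Insert 3 (step 7): P = [1, 2, 3, 5, 6] / [4] / [7];  Q = [1, 2, 4, 5, 6] / [3] / [7]
  Insert 8 (step 8): P = [1, 2, 3, 5, 6, 8] / [4] / [7];  Q = [1, 2, 4, 5, 6, 8] / [3] / [7]
Final shape: (6, 1, 1).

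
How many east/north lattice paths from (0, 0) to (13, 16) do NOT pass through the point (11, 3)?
Number of paths = 67825695

Total paths from (0, 0) to (13, 16): C(29, 13) = 67863915. Paths through (11, 3): (paths (0, 0) → (11, 3)) × (paths (11, 3) → (13, 16)) = C(14, 11) · C(15, 2) = 364 · 105 = 38220. Avoidance count = 67863915 − 38220 = 67825695.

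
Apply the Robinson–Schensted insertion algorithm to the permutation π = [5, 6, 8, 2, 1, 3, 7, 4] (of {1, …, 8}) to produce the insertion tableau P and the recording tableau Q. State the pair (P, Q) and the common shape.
P = [1, 3, 4] / [2, 6, 7] / [5, 8];  Q = [1, 2, 3] / [4, 6, 7] / [5, 8];  common shape = (3, 3, 2)

Row-insert the values π_1, π_2, … into P one at a time, bumping the leftmost entry strictly greater than the inserted value down to the next row. The recording tableau Q records, in position (i, j), the step at which that cell was added to P.
  Insert 5 (step 1): P = [5];  Q = [1]
  Insert 6 (step 2): P = [5, 6];  Q = [1, 2]
  Insert 8 (step 3): P = [5, 6, 8];  Q = [1, 2, 3]
  Insert 2 (step 4): P = [2, 6, 8] / [5];  Q = [1, 2, 3] / [4]
  Insert 1 (step 5): P = [1, 6, 8] / [2] / [5];  Q = [1, 2, 3] / [4] / [5]
  Insert 3 (step 6): P = [1, 3, 8] / [2, 6] / [5];  Q = [1, 2, 3] / [4, 6] / [5]
  Insert 7 (step 7): P = [1, 3, 7] / [2, 6, 8] / [5];  Q = [1, 2, 3] / [4, 6, 7] / [5]
  Insert 4 (step 8): P = [1, 3, 4] / [2, 6, 7] / [5, 8];  Q = [1, 2, 3] / [4, 6, 7] / [5, 8]
Final shape: (3, 3, 2).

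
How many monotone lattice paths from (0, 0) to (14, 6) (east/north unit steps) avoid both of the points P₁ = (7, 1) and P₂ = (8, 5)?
Number of paths = 23695

Inclusion–exclusion. Total paths: C(20, 14) = 38760. Through P₁: C(8, 7)·C(12, 7) = 6336. Through P₂: C(13, 8)·C(7, 6) = 9009. Since P₁ is strictly southwest of P₂, a monotone path through both must visit P₁ then P₂; paths through both = C(8, 7)·C(5, 1)·C(7, 6) = 280. Avoid both = 38760 − 6336 − 9009 + 280 = 23695.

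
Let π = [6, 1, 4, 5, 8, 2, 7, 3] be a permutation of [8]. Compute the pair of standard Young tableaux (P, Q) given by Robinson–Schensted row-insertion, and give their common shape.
P = [1, 2, 3, 7] / [4, 5] / [6, 8];  Q = [1, 3, 4, 5] / [2, 7] / [6, 8];  common shape = (4, 2, 2)

Row-insert the values π_1, π_2, … into P one at a time, bumping the leftmost entry strictly greater than the inserted value down to the next row. The recording tableau Q records, in position (i, j), the step at which that cell was added to P.
  Insert 6 (step 1): P = [6];  Q = [1]
  Insert 1 (step 2): P = [1] / [6];  Q = [1] / [2]
  Insert 4 (step 3): P = [1, 4] / [6];  Q = [1, 3] / [2]
  Insert 5 (step 4): P = [1, 4, 5] / [6];  Q = [1, 3, 4] / [2]
  Insert 8 (step 5): P = [1, 4, 5, 8] / [6];  Q = [1, 3, 4, 5] / [2]
  Insert 2 (step 6): P = [1, 2, 5, 8] / [4] / [6];  Q = [1, 3, 4, 5] / [2] / [6]
  Insert 7 (step 7): P = [1, 2, 5, 7] / [4, 8] / [6];  Q = [1, 3, 4, 5] / [2, 7] / [6]
  Insert 3 (step 8): P = [1, 2, 3, 7] / [4, 5] / [6, 8];  Q = [1, 3, 4, 5] / [2, 7] / [6, 8]
Final shape: (4, 2, 2).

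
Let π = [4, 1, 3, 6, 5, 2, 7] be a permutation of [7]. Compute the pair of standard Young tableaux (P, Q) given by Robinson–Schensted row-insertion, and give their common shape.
P = [1, 2, 5, 7] / [3, 6] / [4];  Q = [1, 3, 4, 7] / [2, 5] / [6];  common shape = (4, 2, 1)

Row-insert the values π_1, π_2, … into P one at a time, bumping the leftmost entry strictly greater than the inserted value down to the next row. The recording tableau Q records, in position (i, j), the step at which that cell was added to P.
  Insert 4 (step 1): P = [4];  Q = [1]
  Insert 1 (step 2): P = [1] / [4];  Q = [1] / [2]
  Insert 3 (step 3): P = [1, 3] / [4];  Q = [1, 3] / [2]
  Insert 6 (step 4): P = [1, 3, 6] / [4];  Q = [1, 3, 4] / [2]
  Insert 5 (step 5): P = [1, 3, 5] / [4, 6];  Q = [1, 3, 4] / [2, 5]
  Insert 2 (step 6): P = [1, 2, 5] / [3, 6] / [4];  Q = [1, 3, 4] / [2, 5] / [6]
  Insert 7 (step 7): P = [1, 2, 5, 7] / [3, 6] / [4];  Q = [1, 3, 4, 7] / [2, 5] / [6]
Final shape: (4, 2, 1).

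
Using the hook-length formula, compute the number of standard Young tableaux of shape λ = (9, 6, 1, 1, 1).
# SYT of shape (9, 6, 1, 1, 1) = 837760

Hook-length formula: f^λ = n! / Π hook(c), product over all cells c of the Young diagram. For λ = (9, 6, 1, 1, 1), n = 18 boxes. Hook lengths by row (left-to-right, top-to-bottom): [13, 9, 8, 7, 6, 5, 3, 2, 1]; [9, 5, 4, 3, 2, 1]; [3]; [2]; [1]. Product of hooks = 7642252800. So f^λ = 18! / 7642252800 = 6402373705728000 / 7642252800 = 837760.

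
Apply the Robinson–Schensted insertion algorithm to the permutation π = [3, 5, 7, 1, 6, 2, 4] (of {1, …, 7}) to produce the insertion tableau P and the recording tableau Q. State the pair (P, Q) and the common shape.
P = [1, 2, 4] / [3, 5, 6] / [7];  Q = [1, 2, 3] / [4, 5, 7] / [6];  common shape = (3, 3, 1)

Row-insert the values π_1, π_2, … into P one at a time, bumping the leftmost entry strictly greater than the inserted value down to the next row. The recording tableau Q records, in position (i, j), the step at which that cell was added to P.
  Insert 3 (step 1): P = [3];  Q = [1]
  Insert 5 (step 2): P = [3, 5];  Q = [1, 2]
  Insert 7 (step 3): P = [3, 5, 7];  Q = [1, 2, 3]
  Insert 1 (step 4): P = [1, 5, 7] / [3];  Q = [1, 2, 3] / [4]
  Insert 6 (step 5): P = [1, 5, 6] / [3, 7];  Q = [1, 2, 3] / [4, 5]
  Insert 2 (step 6): P = [1, 2, 6] / [3, 5] / [7];  Q = [1, 2, 3] / [4, 5] / [6]
  Insert 4 (step 7): P = [1, 2, 4] / [3, 5, 6] / [7];  Q = [1, 2, 3] / [4, 5, 7] / [6]
Final shape: (3, 3, 1).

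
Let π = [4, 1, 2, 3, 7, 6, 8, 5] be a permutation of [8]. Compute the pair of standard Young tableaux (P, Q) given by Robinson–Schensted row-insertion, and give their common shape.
P = [1, 2, 3, 5, 8] / [4, 6] / [7];  Q = [1, 3, 4, 5, 7] / [2, 6] / [8];  common shape = (5, 2, 1)

Row-insert the values π_1, π_2, … into P one at a time, bumping the leftmost entry strictly greater than the inserted value down to the next row. The recording tableau Q records, in position (i, j), the step at which that cell was added to P.
  Insert 4 (step 1): P = [4];  Q = [1]
  Insert 1 (step 2): P = [1] / [4];  Q = [1] / [2]
  Insert 2 (step 3): P = [1, 2] / [4];  Q = [1, 3] / [2]
  Insert 3 (step 4): P = [1, 2, 3] / [4];  Q = [1, 3, 4] / [2]
  Insert 7 (step 5): P = [1, 2, 3, 7] / [4];  Q = [1, 3, 4, 5] / [2]
  Insert 6 (step 6): P = [1, 2, 3, 6] / [4, 7];  Q = [1, 3, 4, 5] / [2, 6]
  Insert 8 (step 7): P = [1, 2, 3, 6, 8] / [4, 7];  Q = [1, 3, 4, 5, 7] / [2, 6]
  Insert 5 (step 8): P = [1, 2, 3, 5, 8] / [4, 6] / [7];  Q = [1, 3, 4, 5, 7] / [2, 6] / [8]
Final shape: (5, 2, 1).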